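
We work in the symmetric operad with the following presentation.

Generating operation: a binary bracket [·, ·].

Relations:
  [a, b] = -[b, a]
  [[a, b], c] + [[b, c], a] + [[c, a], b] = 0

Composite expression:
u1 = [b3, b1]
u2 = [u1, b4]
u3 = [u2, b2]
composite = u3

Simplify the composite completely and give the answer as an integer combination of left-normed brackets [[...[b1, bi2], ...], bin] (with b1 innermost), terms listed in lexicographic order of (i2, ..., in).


Skip Jacobi rewriting: expand, keep b1-initial words, read off terms.
Composite bracket: [[[b3, b1], b4], b2]
Full expansion: 8 signed words from ab - ba (2^3 = 8).
Only words starting with b1 matter:
  b1b3b4b2 appears with sign -1, giving the term -[[[b1, b3], b4], b2]

-[[[b1, b3], b4], b2]


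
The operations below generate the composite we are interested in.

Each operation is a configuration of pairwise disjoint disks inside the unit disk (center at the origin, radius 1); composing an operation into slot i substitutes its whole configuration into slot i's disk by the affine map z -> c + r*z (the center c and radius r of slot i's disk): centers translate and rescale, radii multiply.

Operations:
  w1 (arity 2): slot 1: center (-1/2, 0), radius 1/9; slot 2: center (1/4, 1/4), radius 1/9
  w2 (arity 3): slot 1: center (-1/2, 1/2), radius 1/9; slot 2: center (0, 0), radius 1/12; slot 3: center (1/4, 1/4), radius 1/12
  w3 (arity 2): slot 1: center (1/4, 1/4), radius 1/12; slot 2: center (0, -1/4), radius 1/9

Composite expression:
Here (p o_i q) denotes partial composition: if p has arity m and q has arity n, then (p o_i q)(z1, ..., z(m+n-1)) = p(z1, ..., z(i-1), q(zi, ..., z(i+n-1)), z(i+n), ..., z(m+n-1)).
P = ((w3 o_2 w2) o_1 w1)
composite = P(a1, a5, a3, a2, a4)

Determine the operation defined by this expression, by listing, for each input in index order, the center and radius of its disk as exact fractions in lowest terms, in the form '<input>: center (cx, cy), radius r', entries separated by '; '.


Nesting under w3 composes maps z -> c + r*z down each a-path.
a1: after 2 affine steps, its disk has center (5/24, 1/4), radius 1/108
a5: after 2 affine steps, its disk has center (13/48, 13/48), radius 1/108
a3: after 2 affine steps, its disk has center (-1/18, -7/36), radius 1/81
a2: after 2 affine steps, its disk has center (0, -1/4), radius 1/108
a4: after 2 affine steps, its disk has center (1/36, -2/9), radius 1/108

a1: center (5/24, 1/4), radius 1/108; a2: center (0, -1/4), radius 1/108; a3: center (-1/18, -7/36), radius 1/81; a4: center (1/36, -2/9), radius 1/108; a5: center (13/48, 13/48), radius 1/108


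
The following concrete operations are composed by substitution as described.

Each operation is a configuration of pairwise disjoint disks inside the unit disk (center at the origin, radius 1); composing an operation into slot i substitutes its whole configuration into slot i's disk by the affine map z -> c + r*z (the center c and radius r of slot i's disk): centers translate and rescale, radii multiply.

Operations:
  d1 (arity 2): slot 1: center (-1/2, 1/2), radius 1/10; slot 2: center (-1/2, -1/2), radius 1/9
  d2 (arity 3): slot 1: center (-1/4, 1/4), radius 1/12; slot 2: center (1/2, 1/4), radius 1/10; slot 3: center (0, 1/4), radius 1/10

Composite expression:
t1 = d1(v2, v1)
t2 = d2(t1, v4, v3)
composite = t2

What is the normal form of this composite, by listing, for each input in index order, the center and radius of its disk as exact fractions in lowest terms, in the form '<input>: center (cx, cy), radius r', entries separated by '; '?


v1: center (-7/24, 5/24), radius 1/108; v2: center (-7/24, 7/24), radius 1/120; v3: center (0, 1/4), radius 1/10; v4: center (1/2, 1/4), radius 1/10

Each v-disk chains the slot maps above it in d2; radii multiply.
v2 passes through 2 substitutions, ending at center (-7/24, 7/24), radius 1/120
v1 passes through 2 substitutions, ending at center (-7/24, 5/24), radius 1/108
v4 passes through 1 substitution, ending at center (1/2, 1/4), radius 1/10
v3 passes through 1 substitution, ending at center (0, 1/4), radius 1/10


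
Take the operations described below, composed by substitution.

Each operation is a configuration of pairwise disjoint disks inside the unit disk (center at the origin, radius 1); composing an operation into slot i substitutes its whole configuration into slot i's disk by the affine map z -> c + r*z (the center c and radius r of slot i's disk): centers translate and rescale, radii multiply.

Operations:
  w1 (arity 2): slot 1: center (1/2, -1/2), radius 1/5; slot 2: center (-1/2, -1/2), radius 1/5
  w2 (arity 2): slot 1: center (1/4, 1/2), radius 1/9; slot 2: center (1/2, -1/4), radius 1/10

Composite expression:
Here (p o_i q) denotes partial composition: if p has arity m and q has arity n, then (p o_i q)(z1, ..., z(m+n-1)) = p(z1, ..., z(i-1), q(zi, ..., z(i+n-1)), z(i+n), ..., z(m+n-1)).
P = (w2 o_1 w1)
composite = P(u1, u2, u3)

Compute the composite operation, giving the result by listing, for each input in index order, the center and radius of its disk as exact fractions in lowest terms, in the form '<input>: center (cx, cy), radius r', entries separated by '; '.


u1: center (11/36, 4/9), radius 1/45; u2: center (7/36, 4/9), radius 1/45; u3: center (1/2, -1/4), radius 1/10

Nesting under w2 composes maps z -> c + r*z down each u-path.
input u1: composing its 2 substitution steps yields center (11/36, 4/9), radius 1/45
input u2: composing its 2 substitution steps yields center (7/36, 4/9), radius 1/45
input u3: composing its 1 substitution step yields center (1/2, -1/4), radius 1/10


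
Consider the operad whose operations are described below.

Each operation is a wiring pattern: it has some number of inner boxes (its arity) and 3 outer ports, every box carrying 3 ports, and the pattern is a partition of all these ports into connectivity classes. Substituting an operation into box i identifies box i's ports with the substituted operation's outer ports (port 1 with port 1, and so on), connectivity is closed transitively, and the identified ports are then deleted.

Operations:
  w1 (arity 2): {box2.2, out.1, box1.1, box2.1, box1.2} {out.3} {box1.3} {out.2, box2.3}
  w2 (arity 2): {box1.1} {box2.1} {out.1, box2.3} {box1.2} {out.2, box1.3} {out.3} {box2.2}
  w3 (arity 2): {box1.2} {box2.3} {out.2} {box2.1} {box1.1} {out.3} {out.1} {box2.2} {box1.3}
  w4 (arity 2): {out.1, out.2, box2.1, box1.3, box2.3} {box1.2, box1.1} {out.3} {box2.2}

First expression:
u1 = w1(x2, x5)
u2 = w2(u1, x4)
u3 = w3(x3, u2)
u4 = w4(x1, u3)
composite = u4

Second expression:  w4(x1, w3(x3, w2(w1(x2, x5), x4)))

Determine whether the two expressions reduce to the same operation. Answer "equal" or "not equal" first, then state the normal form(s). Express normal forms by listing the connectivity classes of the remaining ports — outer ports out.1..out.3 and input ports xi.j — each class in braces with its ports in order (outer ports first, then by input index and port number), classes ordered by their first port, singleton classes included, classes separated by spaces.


equal — both sides give {out.1, out.2, x1.3} {out.3} {x1.1, x1.2} {x2.1, x2.2, x5.1, x5.2} {x2.3} {x3.1} {x3.2} {x3.3} {x4.1} {x4.2} {x4.3} {x5.3}

The first composite normalizes to {out.1, out.2, x1.3} {out.3} {x1.1, x1.2} {x2.1, x2.2, x5.1, x5.2} {x2.3} {x3.1} {x3.2} {x3.3} {x4.1} {x4.2} {x4.3} {x5.3}
The second composite normalizes to {out.1, out.2, x1.3} {out.3} {x1.1, x1.2} {x2.1, x2.2, x5.1, x5.2} {x2.3} {x3.1} {x3.2} {x3.3} {x4.1} {x4.2} {x4.3} {x5.3}
One common form — equal.


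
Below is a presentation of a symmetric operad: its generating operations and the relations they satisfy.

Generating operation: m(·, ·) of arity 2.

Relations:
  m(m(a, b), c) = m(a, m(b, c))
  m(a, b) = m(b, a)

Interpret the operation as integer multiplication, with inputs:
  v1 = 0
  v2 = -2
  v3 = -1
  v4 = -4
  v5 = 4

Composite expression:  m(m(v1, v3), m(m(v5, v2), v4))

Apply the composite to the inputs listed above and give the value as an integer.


m(v1, v3) = 0
m(v5, v2) = -8
m(m(v5, v2), v4) = 32
m(m(v1, v3), m(m(v5, v2), v4)) = 0

0


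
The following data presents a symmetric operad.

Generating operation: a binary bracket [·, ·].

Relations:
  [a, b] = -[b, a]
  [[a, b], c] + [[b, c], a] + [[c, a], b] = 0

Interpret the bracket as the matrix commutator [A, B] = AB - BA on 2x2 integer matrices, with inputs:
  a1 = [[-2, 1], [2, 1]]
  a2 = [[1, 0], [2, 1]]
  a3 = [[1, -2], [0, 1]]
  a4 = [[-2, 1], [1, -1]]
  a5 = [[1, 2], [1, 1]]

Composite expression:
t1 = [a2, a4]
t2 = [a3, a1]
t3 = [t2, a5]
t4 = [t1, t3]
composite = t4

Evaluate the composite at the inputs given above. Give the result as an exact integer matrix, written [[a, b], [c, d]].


[a2, a4] = [[-2, 0], [-2, 2]]
[a3, a1] = [[-4, -6], [0, 4]]
[[a3, a1], a5] = [[-6, -16], [8, 6]]
[[a2, a4], [[a3, a1], a5]] = [[-32, 64], [56, 32]]

[[-32, 64], [56, 32]]


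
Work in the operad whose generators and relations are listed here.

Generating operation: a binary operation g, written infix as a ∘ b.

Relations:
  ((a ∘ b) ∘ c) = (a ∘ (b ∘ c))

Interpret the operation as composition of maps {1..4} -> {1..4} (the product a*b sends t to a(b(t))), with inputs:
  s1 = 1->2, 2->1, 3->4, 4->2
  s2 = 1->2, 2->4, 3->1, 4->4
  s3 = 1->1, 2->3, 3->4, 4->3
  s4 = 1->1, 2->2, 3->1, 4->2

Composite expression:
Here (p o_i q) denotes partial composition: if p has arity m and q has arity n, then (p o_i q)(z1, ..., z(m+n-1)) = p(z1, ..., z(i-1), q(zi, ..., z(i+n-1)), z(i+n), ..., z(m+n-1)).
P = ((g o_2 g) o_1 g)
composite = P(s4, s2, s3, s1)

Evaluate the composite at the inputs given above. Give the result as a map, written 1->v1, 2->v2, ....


1->1, 2->2, 3->1, 4->1

(s4 ∘ s2) = 1->2, 2->2, 3->1, 4->2
(s3 ∘ s1) = 1->3, 2->1, 3->3, 4->3
((s4 ∘ s2) ∘ (s3 ∘ s1)) = 1->1, 2->2, 3->1, 4->1


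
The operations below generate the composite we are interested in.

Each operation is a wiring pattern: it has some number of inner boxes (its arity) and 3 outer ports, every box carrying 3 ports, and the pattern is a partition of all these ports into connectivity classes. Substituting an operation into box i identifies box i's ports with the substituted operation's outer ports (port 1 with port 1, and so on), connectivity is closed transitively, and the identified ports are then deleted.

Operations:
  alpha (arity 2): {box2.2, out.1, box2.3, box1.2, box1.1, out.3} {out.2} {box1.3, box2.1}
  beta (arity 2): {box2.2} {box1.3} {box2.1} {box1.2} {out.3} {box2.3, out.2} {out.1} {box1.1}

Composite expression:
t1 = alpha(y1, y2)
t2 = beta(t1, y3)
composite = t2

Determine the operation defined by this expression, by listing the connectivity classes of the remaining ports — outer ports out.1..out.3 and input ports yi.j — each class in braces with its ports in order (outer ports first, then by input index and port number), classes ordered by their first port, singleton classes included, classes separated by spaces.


{out.1} {out.2, y3.3} {out.3} {y1.1, y1.2, y2.2, y2.3} {y1.3, y2.1} {y3.1} {y3.2}

Reachability decides: close wires over beta-identified ports.
stage alpha: inputs (y1, y2), connectivity {out.1, out.3, y1.1, y1.2, y2.2, y2.3} {out.2} {y1.3, y2.1}, out.j its boundary
stage beta: inputs (y1, y2, y3), connectivity {out.1} {out.2, y3.3} {out.3} {y1.1, y1.2, y2.2, y2.3} {y1.3, y2.1} {y3.1} {y3.2}, out.j its boundary


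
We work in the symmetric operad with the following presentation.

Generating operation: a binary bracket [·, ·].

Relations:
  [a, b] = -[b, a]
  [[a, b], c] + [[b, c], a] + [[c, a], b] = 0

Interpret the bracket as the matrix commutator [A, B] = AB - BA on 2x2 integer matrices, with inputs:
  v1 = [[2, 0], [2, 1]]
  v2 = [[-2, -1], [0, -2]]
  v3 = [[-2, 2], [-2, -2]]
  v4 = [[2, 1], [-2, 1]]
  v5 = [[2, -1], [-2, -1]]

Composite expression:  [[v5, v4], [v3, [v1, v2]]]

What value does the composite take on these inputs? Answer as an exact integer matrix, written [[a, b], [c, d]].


[[0, -48], [48, 0]]

[v5, v4] = [[4, 4], [4, -4]]
[v1, v2] = [[2, -1], [0, -2]]
[v3, [v1, v2]] = [[-2, -8], [-8, 2]]
[[v5, v4], [v3, [v1, v2]]] = [[0, -48], [48, 0]]


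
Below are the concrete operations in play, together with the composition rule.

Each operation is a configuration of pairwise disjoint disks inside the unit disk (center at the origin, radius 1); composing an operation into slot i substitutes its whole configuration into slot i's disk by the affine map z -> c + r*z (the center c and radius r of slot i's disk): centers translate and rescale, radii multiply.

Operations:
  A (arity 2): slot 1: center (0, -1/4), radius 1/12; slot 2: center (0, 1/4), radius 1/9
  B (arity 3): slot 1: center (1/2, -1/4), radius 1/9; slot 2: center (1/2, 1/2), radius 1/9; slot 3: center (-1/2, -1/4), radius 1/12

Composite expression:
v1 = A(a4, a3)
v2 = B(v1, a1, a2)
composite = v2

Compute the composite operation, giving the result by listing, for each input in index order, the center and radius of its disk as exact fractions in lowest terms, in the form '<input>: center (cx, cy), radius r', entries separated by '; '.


Below B, radii multiply path by path; the a-disk centers shift.
tracing a4 down its 2-map path: center (1/2, -5/18), radius 1/108
tracing a3 down its 2-map path: center (1/2, -2/9), radius 1/81
tracing a1 down its 1-map path: center (1/2, 1/2), radius 1/9
tracing a2 down its 1-map path: center (-1/2, -1/4), radius 1/12

a1: center (1/2, 1/2), radius 1/9; a2: center (-1/2, -1/4), radius 1/12; a3: center (1/2, -2/9), radius 1/81; a4: center (1/2, -5/18), radius 1/108


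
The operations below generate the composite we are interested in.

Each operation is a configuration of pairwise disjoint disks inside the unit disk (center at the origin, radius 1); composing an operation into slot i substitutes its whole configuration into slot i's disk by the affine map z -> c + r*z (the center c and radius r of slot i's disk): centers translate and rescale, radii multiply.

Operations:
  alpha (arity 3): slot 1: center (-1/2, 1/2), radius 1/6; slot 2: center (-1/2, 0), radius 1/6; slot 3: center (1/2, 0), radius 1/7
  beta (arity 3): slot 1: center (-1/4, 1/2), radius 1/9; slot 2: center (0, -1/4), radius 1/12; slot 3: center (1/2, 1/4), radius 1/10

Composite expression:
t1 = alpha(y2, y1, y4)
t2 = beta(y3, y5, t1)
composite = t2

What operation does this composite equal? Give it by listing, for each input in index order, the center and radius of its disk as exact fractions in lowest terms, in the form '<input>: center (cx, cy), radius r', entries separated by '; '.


y1: center (9/20, 1/4), radius 1/60; y2: center (9/20, 3/10), radius 1/60; y3: center (-1/4, 1/2), radius 1/9; y4: center (11/20, 1/4), radius 1/70; y5: center (0, -1/4), radius 1/12


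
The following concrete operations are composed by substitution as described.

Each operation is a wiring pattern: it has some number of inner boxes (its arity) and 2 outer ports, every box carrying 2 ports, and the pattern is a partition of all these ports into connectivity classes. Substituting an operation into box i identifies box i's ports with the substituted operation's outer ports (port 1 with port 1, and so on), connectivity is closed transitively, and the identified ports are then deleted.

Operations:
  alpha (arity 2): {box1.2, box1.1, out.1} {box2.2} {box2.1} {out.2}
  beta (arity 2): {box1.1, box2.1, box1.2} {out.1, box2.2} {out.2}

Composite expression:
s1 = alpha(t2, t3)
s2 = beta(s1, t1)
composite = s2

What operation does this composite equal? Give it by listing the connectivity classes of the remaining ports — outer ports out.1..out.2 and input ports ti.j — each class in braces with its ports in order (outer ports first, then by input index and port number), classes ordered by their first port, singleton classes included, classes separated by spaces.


{out.1, t1.2} {out.2} {t1.1, t2.1, t2.2} {t3.1} {t3.2}

Connectivity passes through glued beta-boundaries; trace each wire chain.
the subtree at alpha composes to {out.1, t2.1, t2.2} {out.2} {t3.1} {t3.2} on (t2, t3); out.j = own outer ports
the subtree at beta composes to {out.1, t1.2} {out.2} {t1.1, t2.1, t2.2} {t3.1} {t3.2} on (t2, t3, t1); out.j = own outer ports


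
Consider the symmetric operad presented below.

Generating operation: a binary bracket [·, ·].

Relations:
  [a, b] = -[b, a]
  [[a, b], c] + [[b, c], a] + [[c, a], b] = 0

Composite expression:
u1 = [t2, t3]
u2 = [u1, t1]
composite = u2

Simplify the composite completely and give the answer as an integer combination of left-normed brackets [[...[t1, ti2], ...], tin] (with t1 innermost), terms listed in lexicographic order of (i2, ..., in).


Antisymmetry and Jacobi reduce to t1-anchored left-normed brackets.
Composite bracket: [[t2, t3], t1]
Each bracket splits as ab - ba, giving 4 signed words (2^2 = 4).
Words beginning with t1 determine it all:
  t1t2t3 appears with sign -1, giving the term -[[t1, t2], t3]
  t1t3t2 appears with sign +1, giving the term +[[t1, t3], t2]

-[[t1, t2], t3] + [[t1, t3], t2]


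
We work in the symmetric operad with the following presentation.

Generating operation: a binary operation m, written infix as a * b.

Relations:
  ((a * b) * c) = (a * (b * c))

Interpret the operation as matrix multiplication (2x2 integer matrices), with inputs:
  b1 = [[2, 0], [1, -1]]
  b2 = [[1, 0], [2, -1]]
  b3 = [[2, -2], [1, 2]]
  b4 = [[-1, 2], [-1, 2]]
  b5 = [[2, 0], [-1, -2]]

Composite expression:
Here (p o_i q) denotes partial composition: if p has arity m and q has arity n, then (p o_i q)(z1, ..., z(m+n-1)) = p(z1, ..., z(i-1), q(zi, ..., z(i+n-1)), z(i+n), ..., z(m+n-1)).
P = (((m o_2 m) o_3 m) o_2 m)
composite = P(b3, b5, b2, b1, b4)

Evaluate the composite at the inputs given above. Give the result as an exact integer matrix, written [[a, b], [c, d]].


[[-28, 56], [16, -32]]

(b5 * b2) = [[2, 0], [-5, 2]]
(b1 * b4) = [[-2, 4], [0, 0]]
((b5 * b2) * (b1 * b4)) = [[-4, 8], [10, -20]]
(b3 * ((b5 * b2) * (b1 * b4))) = [[-28, 56], [16, -32]]


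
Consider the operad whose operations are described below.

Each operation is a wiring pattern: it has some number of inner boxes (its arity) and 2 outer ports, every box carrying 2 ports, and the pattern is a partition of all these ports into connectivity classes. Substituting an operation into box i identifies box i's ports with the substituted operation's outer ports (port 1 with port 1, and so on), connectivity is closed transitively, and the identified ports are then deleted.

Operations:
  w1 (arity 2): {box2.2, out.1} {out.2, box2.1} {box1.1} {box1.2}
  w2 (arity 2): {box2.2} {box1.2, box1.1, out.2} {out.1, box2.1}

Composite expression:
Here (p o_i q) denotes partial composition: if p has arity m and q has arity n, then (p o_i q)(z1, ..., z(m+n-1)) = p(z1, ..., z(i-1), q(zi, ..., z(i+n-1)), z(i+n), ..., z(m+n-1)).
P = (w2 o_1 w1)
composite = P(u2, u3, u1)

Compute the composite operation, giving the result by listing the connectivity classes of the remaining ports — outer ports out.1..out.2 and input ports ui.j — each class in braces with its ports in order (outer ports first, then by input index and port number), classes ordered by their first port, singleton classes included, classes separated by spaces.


{out.1, u1.1} {out.2, u3.1, u3.2} {u1.2} {u2.1} {u2.2}


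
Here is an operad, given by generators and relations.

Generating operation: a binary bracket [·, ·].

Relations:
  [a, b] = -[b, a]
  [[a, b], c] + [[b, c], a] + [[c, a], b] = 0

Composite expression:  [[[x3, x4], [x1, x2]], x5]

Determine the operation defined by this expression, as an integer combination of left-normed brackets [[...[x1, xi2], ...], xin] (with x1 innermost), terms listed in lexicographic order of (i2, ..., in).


In the tensor algebra, words opening x1 carry the x1-anchored form.
Composite bracket: [[[x3, x4], [x1, x2]], x5]
Each bracket splits as ab - ba, giving 16 signed words (2^4 = 16).
Coefficients come from the x1-initial words:
  sign of x1x2x3x4x5 is -1, so it contributes -[[[[x1, x2], x3], x4], x5]
  sign of x1x2x4x3x5 is +1, so it contributes +[[[[x1, x2], x4], x3], x5]

-[[[[x1, x2], x3], x4], x5] + [[[[x1, x2], x4], x3], x5]


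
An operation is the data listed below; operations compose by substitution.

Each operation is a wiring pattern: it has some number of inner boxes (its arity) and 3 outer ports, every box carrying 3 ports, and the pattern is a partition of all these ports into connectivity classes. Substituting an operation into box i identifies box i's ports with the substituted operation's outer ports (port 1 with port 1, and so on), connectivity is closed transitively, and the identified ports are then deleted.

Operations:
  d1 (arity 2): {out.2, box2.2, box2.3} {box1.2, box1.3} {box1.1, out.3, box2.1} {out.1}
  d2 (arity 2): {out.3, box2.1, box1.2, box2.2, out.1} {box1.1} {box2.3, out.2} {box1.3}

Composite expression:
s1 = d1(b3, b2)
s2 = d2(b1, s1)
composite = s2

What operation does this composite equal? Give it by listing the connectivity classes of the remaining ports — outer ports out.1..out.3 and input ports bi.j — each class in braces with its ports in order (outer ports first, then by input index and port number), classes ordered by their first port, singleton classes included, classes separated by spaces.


{out.1, out.3, b1.2, b2.2, b2.3} {out.2, b2.1, b3.1} {b1.1} {b1.3} {b3.2, b3.3}

Treat the ports identified at d2 as solder joints: merge, then drop.
through d1, on inputs (b3, b2): {out.1} {out.2, b2.2, b2.3} {out.3, b2.1, b3.1} {b3.2, b3.3} (out.j = stage outer ports)
through d2, on inputs (b1, b3, b2): {out.1, out.3, b1.2, b2.2, b2.3} {out.2, b2.1, b3.1} {b1.1} {b1.3} {b3.2, b3.3} (out.j = stage outer ports)


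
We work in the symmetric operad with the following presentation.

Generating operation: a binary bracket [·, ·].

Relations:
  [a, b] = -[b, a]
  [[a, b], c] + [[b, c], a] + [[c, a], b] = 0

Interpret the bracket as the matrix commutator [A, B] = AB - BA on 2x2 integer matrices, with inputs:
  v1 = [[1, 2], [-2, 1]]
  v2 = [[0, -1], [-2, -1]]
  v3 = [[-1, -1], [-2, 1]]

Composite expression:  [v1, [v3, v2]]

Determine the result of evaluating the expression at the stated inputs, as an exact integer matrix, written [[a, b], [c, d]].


[v3, v2] = [[0, 3], [-6, 0]]
[v1, [v3, v2]] = [[-6, 0], [0, 6]]

[[-6, 0], [0, 6]]


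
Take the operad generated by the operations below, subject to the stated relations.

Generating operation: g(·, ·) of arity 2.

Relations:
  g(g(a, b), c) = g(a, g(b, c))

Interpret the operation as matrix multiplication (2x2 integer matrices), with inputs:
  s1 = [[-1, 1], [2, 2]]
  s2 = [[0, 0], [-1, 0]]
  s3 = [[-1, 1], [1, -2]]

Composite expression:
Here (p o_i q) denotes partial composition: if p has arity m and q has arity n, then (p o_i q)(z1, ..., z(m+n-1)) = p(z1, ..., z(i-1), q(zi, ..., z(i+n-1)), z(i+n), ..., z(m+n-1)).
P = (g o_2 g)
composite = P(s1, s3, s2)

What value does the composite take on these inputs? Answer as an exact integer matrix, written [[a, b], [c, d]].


[[3, 0], [2, 0]]

g(s3, s2) = [[-1, 0], [2, 0]]
g(s1, g(s3, s2)) = [[3, 0], [2, 0]]


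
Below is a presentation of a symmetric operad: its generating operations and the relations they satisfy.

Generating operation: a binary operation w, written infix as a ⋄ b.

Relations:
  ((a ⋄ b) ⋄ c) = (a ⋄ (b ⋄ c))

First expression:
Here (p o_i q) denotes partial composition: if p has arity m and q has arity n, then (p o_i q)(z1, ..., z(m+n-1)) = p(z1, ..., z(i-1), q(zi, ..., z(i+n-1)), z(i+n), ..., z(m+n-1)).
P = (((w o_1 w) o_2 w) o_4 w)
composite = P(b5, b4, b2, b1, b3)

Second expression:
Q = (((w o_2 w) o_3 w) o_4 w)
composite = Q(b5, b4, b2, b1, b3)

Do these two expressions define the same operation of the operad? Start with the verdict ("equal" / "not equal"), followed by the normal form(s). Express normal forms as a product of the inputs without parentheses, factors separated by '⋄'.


equal; the common form is b5 ⋄ b4 ⋄ b2 ⋄ b1 ⋄ b3


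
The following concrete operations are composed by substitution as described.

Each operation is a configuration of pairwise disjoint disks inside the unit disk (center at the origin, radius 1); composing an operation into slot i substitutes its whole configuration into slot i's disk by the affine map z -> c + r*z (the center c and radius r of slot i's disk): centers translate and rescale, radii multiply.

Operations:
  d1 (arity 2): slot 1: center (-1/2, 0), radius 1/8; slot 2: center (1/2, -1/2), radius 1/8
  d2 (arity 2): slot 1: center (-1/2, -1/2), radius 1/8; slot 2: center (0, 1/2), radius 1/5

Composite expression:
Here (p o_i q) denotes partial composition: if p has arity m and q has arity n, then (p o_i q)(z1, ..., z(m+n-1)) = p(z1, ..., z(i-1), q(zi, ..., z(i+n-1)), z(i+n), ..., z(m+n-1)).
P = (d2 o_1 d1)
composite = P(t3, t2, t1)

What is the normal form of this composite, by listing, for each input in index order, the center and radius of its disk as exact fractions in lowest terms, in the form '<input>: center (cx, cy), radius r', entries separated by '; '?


t1: center (0, 1/2), radius 1/5; t2: center (-7/16, -9/16), radius 1/64; t3: center (-9/16, -1/2), radius 1/64

Affine substitution under d2: radii multiply and t-centers shift.
tracing t3 down its 2-map path: center (-9/16, -1/2), radius 1/64
tracing t2 down its 2-map path: center (-7/16, -9/16), radius 1/64
tracing t1 down its 1-map path: center (0, 1/2), radius 1/5


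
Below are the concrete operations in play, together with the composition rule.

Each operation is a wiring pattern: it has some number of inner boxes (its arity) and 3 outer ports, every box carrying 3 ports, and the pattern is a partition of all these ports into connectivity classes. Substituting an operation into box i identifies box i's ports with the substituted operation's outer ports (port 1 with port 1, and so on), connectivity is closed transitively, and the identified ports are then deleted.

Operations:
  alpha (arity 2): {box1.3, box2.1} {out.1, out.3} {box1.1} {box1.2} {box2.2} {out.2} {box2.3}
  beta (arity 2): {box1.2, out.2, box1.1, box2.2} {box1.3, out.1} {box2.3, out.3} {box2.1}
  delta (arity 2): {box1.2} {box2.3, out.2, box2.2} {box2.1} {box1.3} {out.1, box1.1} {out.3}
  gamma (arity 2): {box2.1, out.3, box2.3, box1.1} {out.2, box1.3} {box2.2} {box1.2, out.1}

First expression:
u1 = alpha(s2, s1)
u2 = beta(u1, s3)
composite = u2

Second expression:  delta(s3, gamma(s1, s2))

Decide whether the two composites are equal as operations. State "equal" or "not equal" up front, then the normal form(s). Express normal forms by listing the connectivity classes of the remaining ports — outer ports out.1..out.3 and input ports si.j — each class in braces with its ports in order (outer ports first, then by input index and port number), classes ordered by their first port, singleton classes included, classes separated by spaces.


not equal: they reduce to {out.1, out.2, s3.2} {out.3, s3.3} {s1.1, s2.3} {s1.2} {s1.3} {s2.1} {s2.2} {s3.1} and {out.1, s3.1} {out.2, s1.1, s1.3, s2.1, s2.3} {out.3} {s1.2} {s2.2} {s3.2} {s3.3}

In normal form, the first expression is {out.1, out.2, s3.2} {out.3, s3.3} {s1.1, s2.3} {s1.2} {s1.3} {s2.1} {s2.2} {s3.1}
In normal form, the second expression is {out.1, s3.1} {out.2, s1.1, s1.3, s2.1, s2.3} {out.3} {s1.2} {s2.2} {s3.2} {s3.3}
They disagree, so not equal.


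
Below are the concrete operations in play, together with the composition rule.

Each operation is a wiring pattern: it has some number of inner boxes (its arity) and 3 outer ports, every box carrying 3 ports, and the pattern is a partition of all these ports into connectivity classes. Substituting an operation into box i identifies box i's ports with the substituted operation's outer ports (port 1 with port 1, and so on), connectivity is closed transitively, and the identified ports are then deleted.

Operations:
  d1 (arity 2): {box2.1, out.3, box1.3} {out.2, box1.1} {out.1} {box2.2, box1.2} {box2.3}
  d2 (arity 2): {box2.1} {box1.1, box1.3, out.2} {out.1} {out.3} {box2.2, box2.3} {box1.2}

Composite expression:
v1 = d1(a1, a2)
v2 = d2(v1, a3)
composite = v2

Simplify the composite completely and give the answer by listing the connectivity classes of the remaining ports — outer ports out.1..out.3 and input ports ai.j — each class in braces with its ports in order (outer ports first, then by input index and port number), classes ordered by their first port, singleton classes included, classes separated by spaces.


{out.1} {out.2, a1.3, a2.1} {out.3} {a1.1} {a1.2, a2.2} {a2.3} {a3.1} {a3.2, a3.3}

Two ports join when wires chain via d2-identified ports.
composing d1 on (a1, a2), with out.j its own outer ports: {out.1} {out.2, a1.1} {out.3, a1.3, a2.1} {a1.2, a2.2} {a2.3}
composing d2 on (a1, a2, a3), with out.j its own outer ports: {out.1} {out.2, a1.3, a2.1} {out.3} {a1.1} {a1.2, a2.2} {a2.3} {a3.1} {a3.2, a3.3}


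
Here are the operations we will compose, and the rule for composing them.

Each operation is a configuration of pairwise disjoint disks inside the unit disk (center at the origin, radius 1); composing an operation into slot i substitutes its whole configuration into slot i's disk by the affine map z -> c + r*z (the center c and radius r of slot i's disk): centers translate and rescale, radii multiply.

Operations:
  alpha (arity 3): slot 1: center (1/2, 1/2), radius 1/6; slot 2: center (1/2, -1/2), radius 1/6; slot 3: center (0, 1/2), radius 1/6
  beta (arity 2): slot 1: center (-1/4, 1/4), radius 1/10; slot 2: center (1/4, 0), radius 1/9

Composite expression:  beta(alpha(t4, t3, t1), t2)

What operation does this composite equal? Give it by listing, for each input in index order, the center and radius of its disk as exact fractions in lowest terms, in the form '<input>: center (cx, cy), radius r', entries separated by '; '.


t1: center (-1/4, 3/10), radius 1/60; t2: center (1/4, 0), radius 1/9; t3: center (-1/5, 1/5), radius 1/60; t4: center (-1/5, 3/10), radius 1/60


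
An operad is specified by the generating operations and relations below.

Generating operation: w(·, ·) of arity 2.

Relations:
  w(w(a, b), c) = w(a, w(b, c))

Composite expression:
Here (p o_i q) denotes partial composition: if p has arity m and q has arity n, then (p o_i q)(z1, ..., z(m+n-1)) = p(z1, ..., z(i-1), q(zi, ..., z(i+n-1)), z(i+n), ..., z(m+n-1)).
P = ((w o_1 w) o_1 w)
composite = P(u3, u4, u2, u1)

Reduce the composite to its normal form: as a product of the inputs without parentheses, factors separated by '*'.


Key point: w is associative — brackets drop, the u-order remains.
w(u3, u4) spells out as u3 * u4
w(w(u3, u4), u2) spells out as u3 * u4 * u2
w(w(w(u3, u4), u2), u1) spells out as u3 * u4 * u2 * u1

u3 * u4 * u2 * u1


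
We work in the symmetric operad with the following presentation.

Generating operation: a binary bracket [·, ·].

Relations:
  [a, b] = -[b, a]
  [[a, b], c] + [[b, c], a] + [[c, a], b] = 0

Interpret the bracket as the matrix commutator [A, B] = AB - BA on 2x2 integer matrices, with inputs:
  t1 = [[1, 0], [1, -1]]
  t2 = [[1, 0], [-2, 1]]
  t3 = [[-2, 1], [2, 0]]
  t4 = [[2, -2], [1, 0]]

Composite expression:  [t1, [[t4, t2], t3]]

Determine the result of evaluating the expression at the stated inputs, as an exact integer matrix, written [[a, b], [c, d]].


[[-8, 16], [40, 8]]


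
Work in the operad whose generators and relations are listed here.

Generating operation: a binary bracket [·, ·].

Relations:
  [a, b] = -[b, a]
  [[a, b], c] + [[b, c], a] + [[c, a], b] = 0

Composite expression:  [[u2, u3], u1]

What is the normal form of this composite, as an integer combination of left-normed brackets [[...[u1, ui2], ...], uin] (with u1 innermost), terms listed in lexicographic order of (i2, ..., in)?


In the tensor algebra, words opening u1 carry the u1-anchored form.
Composite bracket: [[u2, u3], u1]
Each bracket splits as ab - ba, giving 4 signed words (2^2 = 4).
Coefficients come from the u1-initial words:
  word u1u2u3 has sign -1, contributing -[[u1, u2], u3]
  word u1u3u2 has sign +1, contributing +[[u1, u3], u2]

-[[u1, u2], u3] + [[u1, u3], u2]


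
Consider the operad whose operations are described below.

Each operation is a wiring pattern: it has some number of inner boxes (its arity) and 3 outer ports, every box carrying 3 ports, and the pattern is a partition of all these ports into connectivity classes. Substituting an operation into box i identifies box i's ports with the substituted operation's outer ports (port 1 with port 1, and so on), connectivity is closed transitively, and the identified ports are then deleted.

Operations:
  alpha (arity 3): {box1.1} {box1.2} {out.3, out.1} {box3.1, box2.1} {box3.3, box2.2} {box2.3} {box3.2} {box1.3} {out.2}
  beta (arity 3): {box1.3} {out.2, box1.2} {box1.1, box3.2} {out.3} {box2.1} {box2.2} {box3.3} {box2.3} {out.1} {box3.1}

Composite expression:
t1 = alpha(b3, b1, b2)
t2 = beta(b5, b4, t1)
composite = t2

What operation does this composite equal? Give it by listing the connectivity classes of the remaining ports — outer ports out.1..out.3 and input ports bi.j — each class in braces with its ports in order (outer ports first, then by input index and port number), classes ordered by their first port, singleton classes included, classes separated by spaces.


{out.1} {out.2, b5.2} {out.3} {b1.1, b2.1} {b1.2, b2.3} {b1.3} {b2.2} {b3.1} {b3.2} {b3.3} {b4.1} {b4.2} {b4.3} {b5.1} {b5.3}

Reachability decides: close wires over beta-identified ports.
through alpha, on inputs (b3, b1, b2): {out.1, out.3} {out.2} {b1.1, b2.1} {b1.2, b2.3} {b1.3} {b2.2} {b3.1} {b3.2} {b3.3} (out.j = stage outer ports)
through beta, on inputs (b5, b4, b3, b1, b2): {out.1} {out.2, b5.2} {out.3} {b1.1, b2.1} {b1.2, b2.3} {b1.3} {b2.2} {b3.1} {b3.2} {b3.3} {b4.1} {b4.2} {b4.3} {b5.1} {b5.3} (out.j = stage outer ports)


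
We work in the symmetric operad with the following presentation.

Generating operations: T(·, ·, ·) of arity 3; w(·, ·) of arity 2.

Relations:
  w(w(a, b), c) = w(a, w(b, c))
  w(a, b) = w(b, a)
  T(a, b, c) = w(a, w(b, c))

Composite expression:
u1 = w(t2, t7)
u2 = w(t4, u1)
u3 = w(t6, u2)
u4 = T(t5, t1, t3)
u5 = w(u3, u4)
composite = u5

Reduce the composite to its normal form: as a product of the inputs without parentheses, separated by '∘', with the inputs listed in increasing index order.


Key point: w commutes, so take the t-inputs in any fixed order.
w(t2, t7) reduces to t2 ∘ t7
w(t4, w(t2, t7)) reduces to t4 ∘ t2 ∘ t7
w(t6, w(t4, w(t2, t7))) reduces to t6 ∘ t4 ∘ t2 ∘ t7
T(t5, t1, t3) reduces to t5 ∘ t1 ∘ t3
w(w(t6, w(t4, w(t2, t7))), T(t5, t1, t3)) reduces to t6 ∘ t4 ∘ t2 ∘ t7 ∘ t5 ∘ t1 ∘ t3
reordering the factors by index: t1 ∘ t2 ∘ t3 ∘ t4 ∘ t5 ∘ t6 ∘ t7

t1 ∘ t2 ∘ t3 ∘ t4 ∘ t5 ∘ t6 ∘ t7


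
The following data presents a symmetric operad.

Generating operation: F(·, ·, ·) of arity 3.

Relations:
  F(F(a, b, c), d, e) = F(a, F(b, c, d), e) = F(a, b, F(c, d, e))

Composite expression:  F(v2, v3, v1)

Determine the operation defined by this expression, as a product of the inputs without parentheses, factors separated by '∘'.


Every regrouping of F is equal, so read the v-inputs in written order.
F(v2, v3, v1) collapses to v2 ∘ v3 ∘ v1

v2 ∘ v3 ∘ v1


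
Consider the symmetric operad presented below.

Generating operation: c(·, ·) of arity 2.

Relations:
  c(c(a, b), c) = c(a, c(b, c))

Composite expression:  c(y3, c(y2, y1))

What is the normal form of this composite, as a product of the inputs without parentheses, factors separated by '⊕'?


Every regrouping of c is equal, so read the y-inputs in written order.
c(y2, y1) spells out as y2 ⊕ y1
c(y3, c(y2, y1)) spells out as y3 ⊕ y2 ⊕ y1

y3 ⊕ y2 ⊕ y1


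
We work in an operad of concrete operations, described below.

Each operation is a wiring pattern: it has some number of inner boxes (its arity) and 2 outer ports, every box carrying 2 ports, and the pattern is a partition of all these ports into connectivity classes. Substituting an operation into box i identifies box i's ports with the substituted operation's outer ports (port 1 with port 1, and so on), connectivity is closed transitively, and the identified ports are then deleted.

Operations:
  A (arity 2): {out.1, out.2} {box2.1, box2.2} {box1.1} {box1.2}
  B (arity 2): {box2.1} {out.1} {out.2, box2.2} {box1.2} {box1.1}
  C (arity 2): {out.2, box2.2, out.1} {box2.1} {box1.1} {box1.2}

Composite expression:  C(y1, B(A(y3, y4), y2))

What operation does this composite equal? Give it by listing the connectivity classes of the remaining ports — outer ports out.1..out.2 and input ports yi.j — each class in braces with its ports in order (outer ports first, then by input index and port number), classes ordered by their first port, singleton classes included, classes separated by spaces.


Two ports join when wires chain via C-identified ports.
after A, the pattern on (y3, y4) reads {out.1, out.2} {y3.1} {y3.2} {y4.1, y4.2} (out.j = its outer ports)
after B, the pattern on (y3, y4, y2) reads {out.1} {out.2, y2.2} {y2.1} {y3.1} {y3.2} {y4.1, y4.2} (out.j = its outer ports)
after C, the pattern on (y1, y3, y4, y2) reads {out.1, out.2, y2.2} {y1.1} {y1.2} {y2.1} {y3.1} {y3.2} {y4.1, y4.2} (out.j = its outer ports)

{out.1, out.2, y2.2} {y1.1} {y1.2} {y2.1} {y3.1} {y3.2} {y4.1, y4.2}


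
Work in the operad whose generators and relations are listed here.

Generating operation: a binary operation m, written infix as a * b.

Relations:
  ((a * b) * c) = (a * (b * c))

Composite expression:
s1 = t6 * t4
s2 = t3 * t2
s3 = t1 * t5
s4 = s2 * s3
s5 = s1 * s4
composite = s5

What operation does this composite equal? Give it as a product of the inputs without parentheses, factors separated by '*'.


t6 * t4 * t3 * t2 * t1 * t5

All parenthesizations of m agree; list the t-inputs left to right.
(t6 * t4) unparenthesizes to t6 * t4
(t3 * t2) unparenthesizes to t3 * t2
(t1 * t5) unparenthesizes to t1 * t5
((t3 * t2) * (t1 * t5)) unparenthesizes to t3 * t2 * t1 * t5
((t6 * t4) * ((t3 * t2) * (t1 * t5))) unparenthesizes to t6 * t4 * t3 * t2 * t1 * t5


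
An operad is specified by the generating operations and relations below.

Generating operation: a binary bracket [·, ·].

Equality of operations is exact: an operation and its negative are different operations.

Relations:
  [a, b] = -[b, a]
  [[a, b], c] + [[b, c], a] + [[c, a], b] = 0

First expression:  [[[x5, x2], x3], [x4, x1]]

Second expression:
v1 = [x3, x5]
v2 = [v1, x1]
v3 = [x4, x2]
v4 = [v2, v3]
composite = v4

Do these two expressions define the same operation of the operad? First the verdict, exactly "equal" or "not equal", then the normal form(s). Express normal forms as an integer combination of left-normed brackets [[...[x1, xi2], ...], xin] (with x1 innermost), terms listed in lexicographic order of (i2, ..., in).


not equal — first -[[[[x1, x4], x2], x5], x3] + [[[[x1, x4], x3], x2], x5] - [[[[x1, x4], x3], x5], x2] + [[[[x1, x4], x5], x2], x3], second [[[[x1, x3], x5], x2], x4] - [[[[x1, x3], x5], x4], x2] - [[[[x1, x5], x3], x2], x4] + [[[[x1, x5], x3], x4], x2]

Reducing the first expression gives -[[[[x1, x4], x2], x5], x3] + [[[[x1, x4], x3], x2], x5] - [[[[x1, x4], x3], x5], x2] + [[[[x1, x4], x5], x2], x3]
Reducing the second expression gives [[[[x1, x3], x5], x2], x4] - [[[[x1, x3], x5], x4], x2] - [[[[x1, x5], x3], x2], x4] + [[[[x1, x5], x3], x4], x2]
The normal forms differ: not equal.


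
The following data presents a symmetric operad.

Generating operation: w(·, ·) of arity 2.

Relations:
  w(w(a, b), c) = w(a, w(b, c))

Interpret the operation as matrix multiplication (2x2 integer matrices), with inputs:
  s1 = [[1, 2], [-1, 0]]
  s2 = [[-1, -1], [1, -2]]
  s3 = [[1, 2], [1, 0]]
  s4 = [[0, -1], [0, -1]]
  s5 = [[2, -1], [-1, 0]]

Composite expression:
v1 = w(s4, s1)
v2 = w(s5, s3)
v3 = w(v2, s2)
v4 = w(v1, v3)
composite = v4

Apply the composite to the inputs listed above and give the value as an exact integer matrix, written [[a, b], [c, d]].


[[3, -9], [3, -9]]

w(s4, s1) = [[1, 0], [1, 0]]
w(s5, s3) = [[1, 4], [-1, -2]]
w(w(s5, s3), s2) = [[3, -9], [-1, 5]]
w(w(s4, s1), w(w(s5, s3), s2)) = [[3, -9], [3, -9]]
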